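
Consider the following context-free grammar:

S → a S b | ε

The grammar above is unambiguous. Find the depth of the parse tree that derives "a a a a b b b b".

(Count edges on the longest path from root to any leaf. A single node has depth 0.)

5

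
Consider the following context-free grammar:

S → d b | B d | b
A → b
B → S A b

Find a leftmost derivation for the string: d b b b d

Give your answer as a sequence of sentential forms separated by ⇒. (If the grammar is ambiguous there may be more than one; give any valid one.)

S ⇒ B d ⇒ S A b d ⇒ d b A b d ⇒ d b b b d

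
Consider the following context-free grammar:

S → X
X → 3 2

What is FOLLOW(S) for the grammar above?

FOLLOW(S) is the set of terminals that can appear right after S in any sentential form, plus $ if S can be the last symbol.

We compute FOLLOW(S) using the standard algorithm.
FOLLOW(S) starts with {$}.
FIRST(S) = {3}
FIRST(X) = {3}
FOLLOW(S) = {$}
FOLLOW(X) = {$}
Therefore, FOLLOW(S) = {$}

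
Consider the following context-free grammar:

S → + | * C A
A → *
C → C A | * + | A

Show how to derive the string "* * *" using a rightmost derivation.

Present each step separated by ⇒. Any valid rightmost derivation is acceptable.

S ⇒ * C A ⇒ * C * ⇒ * A * ⇒ * * *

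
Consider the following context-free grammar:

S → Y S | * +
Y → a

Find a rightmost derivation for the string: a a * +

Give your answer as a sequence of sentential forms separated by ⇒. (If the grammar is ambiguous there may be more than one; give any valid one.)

S ⇒ Y S ⇒ Y Y S ⇒ Y Y * + ⇒ Y a * + ⇒ a a * +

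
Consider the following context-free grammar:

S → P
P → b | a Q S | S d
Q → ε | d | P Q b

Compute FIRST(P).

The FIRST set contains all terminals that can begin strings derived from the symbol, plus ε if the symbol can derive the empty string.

We compute FIRST(P) using the standard algorithm.
FIRST(P) = {a, b}
FIRST(Q) = {a, b, d, ε}
FIRST(S) = {a, b}
Therefore, FIRST(P) = {a, b}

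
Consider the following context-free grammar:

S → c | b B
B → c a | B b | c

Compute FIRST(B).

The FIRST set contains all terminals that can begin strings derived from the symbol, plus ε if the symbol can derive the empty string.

We compute FIRST(B) using the standard algorithm.
FIRST(B) = {c}
FIRST(S) = {b, c}
Therefore, FIRST(B) = {c}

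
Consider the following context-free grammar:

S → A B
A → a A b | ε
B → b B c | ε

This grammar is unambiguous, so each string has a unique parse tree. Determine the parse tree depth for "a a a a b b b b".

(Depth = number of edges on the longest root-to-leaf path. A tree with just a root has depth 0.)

6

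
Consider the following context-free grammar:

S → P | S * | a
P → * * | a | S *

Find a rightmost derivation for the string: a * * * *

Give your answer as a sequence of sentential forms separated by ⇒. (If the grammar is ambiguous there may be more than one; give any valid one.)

S ⇒ S * ⇒ S * * ⇒ S * * * ⇒ S * * * * ⇒ a * * * *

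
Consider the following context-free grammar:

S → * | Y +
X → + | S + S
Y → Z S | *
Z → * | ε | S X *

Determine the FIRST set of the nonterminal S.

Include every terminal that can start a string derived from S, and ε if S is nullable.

We compute FIRST(S) using the standard algorithm.
FIRST(S) = {*}
FIRST(X) = {*, +}
FIRST(Y) = {*}
FIRST(Z) = {*, ε}
Therefore, FIRST(S) = {*}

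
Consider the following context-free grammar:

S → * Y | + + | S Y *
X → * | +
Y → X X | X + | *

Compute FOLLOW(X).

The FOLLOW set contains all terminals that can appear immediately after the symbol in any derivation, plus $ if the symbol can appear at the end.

We compute FOLLOW(X) using the standard algorithm.
FOLLOW(S) starts with {$}.
FIRST(S) = {*, +}
FIRST(X) = {*, +}
FIRST(Y) = {*, +}
FOLLOW(S) = {$, *, +}
FOLLOW(X) = {$, *, +}
FOLLOW(Y) = {$, *, +}
Therefore, FOLLOW(X) = {$, *, +}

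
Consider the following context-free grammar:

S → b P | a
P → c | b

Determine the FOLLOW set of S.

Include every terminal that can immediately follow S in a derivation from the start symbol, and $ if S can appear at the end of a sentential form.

We compute FOLLOW(S) using the standard algorithm.
FOLLOW(S) starts with {$}.
FIRST(P) = {b, c}
FIRST(S) = {a, b}
FOLLOW(P) = {$}
FOLLOW(S) = {$}
Therefore, FOLLOW(S) = {$}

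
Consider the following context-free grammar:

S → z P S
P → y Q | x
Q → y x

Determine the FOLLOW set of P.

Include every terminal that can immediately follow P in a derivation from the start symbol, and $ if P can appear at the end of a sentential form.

We compute FOLLOW(P) using the standard algorithm.
FOLLOW(S) starts with {$}.
FIRST(P) = {x, y}
FIRST(Q) = {y}
FIRST(S) = {z}
FOLLOW(P) = {z}
FOLLOW(Q) = {z}
FOLLOW(S) = {$}
Therefore, FOLLOW(P) = {z}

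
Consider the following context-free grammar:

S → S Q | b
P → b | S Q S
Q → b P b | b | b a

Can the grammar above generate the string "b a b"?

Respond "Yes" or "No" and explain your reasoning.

No - no valid derivation exists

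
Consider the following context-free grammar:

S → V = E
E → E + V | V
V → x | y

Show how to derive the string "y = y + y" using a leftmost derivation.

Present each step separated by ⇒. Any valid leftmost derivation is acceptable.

S ⇒ V = E ⇒ y = E ⇒ y = E + V ⇒ y = V + V ⇒ y = y + V ⇒ y = y + y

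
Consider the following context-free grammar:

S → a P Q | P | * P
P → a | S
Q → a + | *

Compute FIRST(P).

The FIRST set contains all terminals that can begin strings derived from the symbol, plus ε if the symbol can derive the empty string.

We compute FIRST(P) using the standard algorithm.
FIRST(P) = {*, a}
FIRST(Q) = {*, a}
FIRST(S) = {*, a}
Therefore, FIRST(P) = {*, a}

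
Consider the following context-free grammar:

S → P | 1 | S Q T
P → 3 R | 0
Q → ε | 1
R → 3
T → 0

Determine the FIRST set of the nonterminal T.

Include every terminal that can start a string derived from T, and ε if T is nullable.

We compute FIRST(T) using the standard algorithm.
FIRST(P) = {0, 3}
FIRST(Q) = {1, ε}
FIRST(R) = {3}
FIRST(S) = {0, 1, 3}
FIRST(T) = {0}
Therefore, FIRST(T) = {0}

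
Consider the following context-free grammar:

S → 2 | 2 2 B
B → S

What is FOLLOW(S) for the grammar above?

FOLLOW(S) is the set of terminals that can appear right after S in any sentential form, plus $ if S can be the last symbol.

We compute FOLLOW(S) using the standard algorithm.
FOLLOW(S) starts with {$}.
FIRST(B) = {2}
FIRST(S) = {2}
FOLLOW(B) = {$}
FOLLOW(S) = {$}
Therefore, FOLLOW(S) = {$}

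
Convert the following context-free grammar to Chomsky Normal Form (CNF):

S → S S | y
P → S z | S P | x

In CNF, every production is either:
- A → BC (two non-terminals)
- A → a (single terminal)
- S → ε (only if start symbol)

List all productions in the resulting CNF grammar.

S → y; TZ → z; P → x; S → S S; P → S TZ; P → S P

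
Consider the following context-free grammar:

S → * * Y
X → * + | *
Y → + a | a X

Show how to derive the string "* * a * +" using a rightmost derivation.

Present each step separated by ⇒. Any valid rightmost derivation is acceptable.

S ⇒ * * Y ⇒ * * a X ⇒ * * a * +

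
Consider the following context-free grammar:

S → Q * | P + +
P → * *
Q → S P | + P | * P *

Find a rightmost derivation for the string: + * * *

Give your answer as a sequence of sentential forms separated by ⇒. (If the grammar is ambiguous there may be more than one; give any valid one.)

S ⇒ Q * ⇒ + P * ⇒ + * * *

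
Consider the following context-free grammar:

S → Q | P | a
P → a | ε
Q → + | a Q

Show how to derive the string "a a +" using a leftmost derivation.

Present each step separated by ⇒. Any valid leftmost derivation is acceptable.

S ⇒ Q ⇒ a Q ⇒ a a Q ⇒ a a +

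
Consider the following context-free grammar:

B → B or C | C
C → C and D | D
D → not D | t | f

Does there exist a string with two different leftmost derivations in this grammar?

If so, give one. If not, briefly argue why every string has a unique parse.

No - every string in the language has a unique leftmost derivation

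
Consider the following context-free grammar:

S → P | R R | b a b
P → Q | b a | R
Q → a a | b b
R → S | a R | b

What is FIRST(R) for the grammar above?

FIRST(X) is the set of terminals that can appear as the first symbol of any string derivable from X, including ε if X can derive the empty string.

We compute FIRST(R) using the standard algorithm.
FIRST(P) = {a, b}
FIRST(Q) = {a, b}
FIRST(R) = {a, b}
FIRST(S) = {a, b}
Therefore, FIRST(R) = {a, b}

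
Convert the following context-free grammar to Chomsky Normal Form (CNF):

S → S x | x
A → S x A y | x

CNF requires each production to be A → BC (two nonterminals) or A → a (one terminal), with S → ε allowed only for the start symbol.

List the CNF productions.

TX → x; S → x; TY → y; A → x; S → S TX; A → S X0; X0 → TX X1; X1 → A TY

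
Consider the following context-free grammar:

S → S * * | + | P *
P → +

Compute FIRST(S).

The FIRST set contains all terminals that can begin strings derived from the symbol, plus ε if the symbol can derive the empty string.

We compute FIRST(S) using the standard algorithm.
FIRST(P) = {+}
FIRST(S) = {+}
Therefore, FIRST(S) = {+}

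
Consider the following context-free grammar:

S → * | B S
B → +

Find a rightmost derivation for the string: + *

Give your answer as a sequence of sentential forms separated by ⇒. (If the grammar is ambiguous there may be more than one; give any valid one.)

S ⇒ B S ⇒ B * ⇒ + *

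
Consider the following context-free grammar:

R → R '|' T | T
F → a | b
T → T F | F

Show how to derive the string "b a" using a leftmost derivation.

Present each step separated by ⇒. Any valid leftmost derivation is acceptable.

R ⇒ T ⇒ T F ⇒ F F ⇒ b F ⇒ b a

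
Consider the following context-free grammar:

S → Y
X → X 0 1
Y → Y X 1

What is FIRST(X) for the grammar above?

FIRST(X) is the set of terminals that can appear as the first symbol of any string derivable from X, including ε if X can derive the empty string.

We compute FIRST(X) using the standard algorithm.
FIRST(S) = {}
FIRST(X) = {}
FIRST(Y) = {}
Therefore, FIRST(X) = {}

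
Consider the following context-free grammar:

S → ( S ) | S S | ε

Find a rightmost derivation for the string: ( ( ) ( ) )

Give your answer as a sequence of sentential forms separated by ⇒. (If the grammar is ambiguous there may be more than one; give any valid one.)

S ⇒ ( S ) ⇒ ( S S ) ⇒ ( S ( S ) ) ⇒ ( S ( ) ) ⇒ ( ( S ) ( ) ) ⇒ ( ( ) ( ) )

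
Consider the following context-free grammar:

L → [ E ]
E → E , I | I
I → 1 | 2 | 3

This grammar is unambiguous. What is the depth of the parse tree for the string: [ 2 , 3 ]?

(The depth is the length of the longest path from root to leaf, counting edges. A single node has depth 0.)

4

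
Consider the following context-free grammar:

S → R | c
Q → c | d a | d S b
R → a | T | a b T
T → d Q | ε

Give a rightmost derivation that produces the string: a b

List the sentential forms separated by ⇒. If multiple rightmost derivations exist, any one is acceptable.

S ⇒ R ⇒ a b T ⇒ a b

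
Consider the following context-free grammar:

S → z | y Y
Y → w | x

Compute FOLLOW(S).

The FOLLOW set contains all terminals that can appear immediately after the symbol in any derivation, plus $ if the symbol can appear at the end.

We compute FOLLOW(S) using the standard algorithm.
FOLLOW(S) starts with {$}.
FIRST(S) = {y, z}
FIRST(Y) = {w, x}
FOLLOW(S) = {$}
FOLLOW(Y) = {$}
Therefore, FOLLOW(S) = {$}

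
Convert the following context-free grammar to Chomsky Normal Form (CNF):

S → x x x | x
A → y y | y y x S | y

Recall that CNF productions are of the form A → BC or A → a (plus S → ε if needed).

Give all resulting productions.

TX → x; S → x; TY → y; A → y; S → TX X0; X0 → TX TX; A → TY TY; A → TY X1; X1 → TY X2; X2 → TX S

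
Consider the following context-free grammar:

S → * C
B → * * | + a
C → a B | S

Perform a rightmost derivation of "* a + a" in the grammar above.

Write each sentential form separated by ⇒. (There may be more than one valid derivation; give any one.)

S ⇒ * C ⇒ * a B ⇒ * a + a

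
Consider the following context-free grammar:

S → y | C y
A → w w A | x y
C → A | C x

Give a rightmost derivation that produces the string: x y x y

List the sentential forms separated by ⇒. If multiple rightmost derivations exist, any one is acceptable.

S ⇒ C y ⇒ C x y ⇒ A x y ⇒ x y x y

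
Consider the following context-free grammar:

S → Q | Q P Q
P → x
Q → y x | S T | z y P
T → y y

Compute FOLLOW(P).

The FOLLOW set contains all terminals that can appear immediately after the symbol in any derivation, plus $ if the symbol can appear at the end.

We compute FOLLOW(P) using the standard algorithm.
FOLLOW(S) starts with {$}.
FIRST(P) = {x}
FIRST(Q) = {y, z}
FIRST(S) = {y, z}
FIRST(T) = {y}
FOLLOW(P) = {$, x, y, z}
FOLLOW(Q) = {$, x, y}
FOLLOW(S) = {$, y}
FOLLOW(T) = {$, x, y}
Therefore, FOLLOW(P) = {$, x, y, z}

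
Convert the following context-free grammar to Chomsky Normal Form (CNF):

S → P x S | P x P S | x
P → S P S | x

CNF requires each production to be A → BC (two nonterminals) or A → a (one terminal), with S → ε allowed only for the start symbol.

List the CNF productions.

TX → x; S → x; P → x; S → P X0; X0 → TX S; S → P X1; X1 → TX X2; X2 → P S; P → S X3; X3 → P S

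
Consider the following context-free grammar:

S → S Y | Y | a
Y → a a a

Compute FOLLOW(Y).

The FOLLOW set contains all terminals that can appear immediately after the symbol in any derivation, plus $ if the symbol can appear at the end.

We compute FOLLOW(Y) using the standard algorithm.
FOLLOW(S) starts with {$}.
FIRST(S) = {a}
FIRST(Y) = {a}
FOLLOW(S) = {$, a}
FOLLOW(Y) = {$, a}
Therefore, FOLLOW(Y) = {$, a}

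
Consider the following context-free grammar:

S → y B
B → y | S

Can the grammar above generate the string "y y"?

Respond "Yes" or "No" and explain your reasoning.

Yes - a valid derivation exists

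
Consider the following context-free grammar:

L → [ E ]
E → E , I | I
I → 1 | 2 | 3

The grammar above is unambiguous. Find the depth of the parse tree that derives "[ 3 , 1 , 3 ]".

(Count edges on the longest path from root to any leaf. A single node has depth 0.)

5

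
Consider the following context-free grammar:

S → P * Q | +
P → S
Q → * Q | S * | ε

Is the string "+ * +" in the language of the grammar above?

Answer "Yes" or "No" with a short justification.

No - no valid derivation exists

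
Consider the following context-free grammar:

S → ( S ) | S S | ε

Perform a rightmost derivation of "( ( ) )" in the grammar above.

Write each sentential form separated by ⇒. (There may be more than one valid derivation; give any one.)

S ⇒ ( S ) ⇒ ( ( S ) ) ⇒ ( ( ) )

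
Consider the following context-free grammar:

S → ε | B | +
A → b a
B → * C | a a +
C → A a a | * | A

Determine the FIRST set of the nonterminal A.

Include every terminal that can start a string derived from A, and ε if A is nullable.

We compute FIRST(A) using the standard algorithm.
FIRST(A) = {b}
FIRST(B) = {*, a}
FIRST(C) = {*, b}
FIRST(S) = {*, +, a, ε}
Therefore, FIRST(A) = {b}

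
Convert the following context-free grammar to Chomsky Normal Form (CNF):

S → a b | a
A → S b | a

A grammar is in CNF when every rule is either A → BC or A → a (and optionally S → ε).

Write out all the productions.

TA → a; TB → b; S → a; A → a; S → TA TB; A → S TB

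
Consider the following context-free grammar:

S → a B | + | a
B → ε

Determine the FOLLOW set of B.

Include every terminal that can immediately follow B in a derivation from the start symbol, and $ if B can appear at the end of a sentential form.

We compute FOLLOW(B) using the standard algorithm.
FOLLOW(S) starts with {$}.
FIRST(B) = {ε}
FIRST(S) = {+, a}
FOLLOW(B) = {$}
FOLLOW(S) = {$}
Therefore, FOLLOW(B) = {$}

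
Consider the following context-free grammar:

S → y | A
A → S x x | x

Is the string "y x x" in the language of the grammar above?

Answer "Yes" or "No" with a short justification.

Yes - a valid derivation exists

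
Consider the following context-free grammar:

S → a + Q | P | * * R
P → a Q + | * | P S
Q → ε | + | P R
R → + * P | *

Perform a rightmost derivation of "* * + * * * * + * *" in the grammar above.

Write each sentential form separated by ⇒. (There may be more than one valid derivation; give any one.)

S ⇒ * * R ⇒ * * + * P ⇒ * * + * P S ⇒ * * + * P * * R ⇒ * * + * P * * + * P ⇒ * * + * P * * + * * ⇒ * * + * * * * + * *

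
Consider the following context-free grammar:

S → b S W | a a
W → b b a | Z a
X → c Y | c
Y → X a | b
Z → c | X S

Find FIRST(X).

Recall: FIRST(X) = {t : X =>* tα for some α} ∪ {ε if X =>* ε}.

We compute FIRST(X) using the standard algorithm.
FIRST(S) = {a, b}
FIRST(W) = {b, c}
FIRST(X) = {c}
FIRST(Y) = {b, c}
FIRST(Z) = {c}
Therefore, FIRST(X) = {c}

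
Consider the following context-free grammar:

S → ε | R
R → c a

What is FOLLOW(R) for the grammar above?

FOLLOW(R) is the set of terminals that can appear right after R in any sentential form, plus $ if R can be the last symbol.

We compute FOLLOW(R) using the standard algorithm.
FOLLOW(S) starts with {$}.
FIRST(R) = {c}
FIRST(S) = {c, ε}
FOLLOW(R) = {$}
FOLLOW(S) = {$}
Therefore, FOLLOW(R) = {$}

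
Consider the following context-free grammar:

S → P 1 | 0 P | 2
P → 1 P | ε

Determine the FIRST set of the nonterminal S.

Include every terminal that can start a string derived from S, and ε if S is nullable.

We compute FIRST(S) using the standard algorithm.
FIRST(P) = {1, ε}
FIRST(S) = {0, 1, 2}
Therefore, FIRST(S) = {0, 1, 2}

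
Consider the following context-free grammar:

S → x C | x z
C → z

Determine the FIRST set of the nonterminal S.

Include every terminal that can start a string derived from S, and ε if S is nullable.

We compute FIRST(S) using the standard algorithm.
FIRST(C) = {z}
FIRST(S) = {x}
Therefore, FIRST(S) = {x}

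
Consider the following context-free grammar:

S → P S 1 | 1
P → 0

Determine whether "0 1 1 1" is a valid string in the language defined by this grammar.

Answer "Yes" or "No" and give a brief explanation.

No - no valid derivation exists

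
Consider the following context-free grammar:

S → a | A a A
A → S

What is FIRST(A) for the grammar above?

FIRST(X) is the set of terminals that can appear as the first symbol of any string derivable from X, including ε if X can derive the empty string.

We compute FIRST(A) using the standard algorithm.
FIRST(A) = {a}
FIRST(S) = {a}
Therefore, FIRST(A) = {a}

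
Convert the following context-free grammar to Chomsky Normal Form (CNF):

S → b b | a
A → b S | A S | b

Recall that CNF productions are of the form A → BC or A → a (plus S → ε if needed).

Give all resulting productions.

TB → b; S → a; A → b; S → TB TB; A → TB S; A → A S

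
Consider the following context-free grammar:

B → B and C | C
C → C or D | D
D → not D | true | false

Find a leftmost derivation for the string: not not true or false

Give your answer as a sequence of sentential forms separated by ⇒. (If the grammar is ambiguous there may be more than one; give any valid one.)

B ⇒ C ⇒ C or D ⇒ D or D ⇒ not D or D ⇒ not not D or D ⇒ not not true or D ⇒ not not true or false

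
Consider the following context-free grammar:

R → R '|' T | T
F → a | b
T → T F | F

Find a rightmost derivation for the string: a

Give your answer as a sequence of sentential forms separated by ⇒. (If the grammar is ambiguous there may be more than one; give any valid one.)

R ⇒ T ⇒ F ⇒ a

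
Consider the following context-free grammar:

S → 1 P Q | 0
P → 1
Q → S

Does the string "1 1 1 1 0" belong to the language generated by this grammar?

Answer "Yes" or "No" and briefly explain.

Yes - a valid derivation exists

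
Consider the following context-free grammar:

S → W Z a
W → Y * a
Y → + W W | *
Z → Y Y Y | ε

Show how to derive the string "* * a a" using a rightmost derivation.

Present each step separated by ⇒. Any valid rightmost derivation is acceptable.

S ⇒ W Z a ⇒ W a ⇒ Y * a a ⇒ * * a a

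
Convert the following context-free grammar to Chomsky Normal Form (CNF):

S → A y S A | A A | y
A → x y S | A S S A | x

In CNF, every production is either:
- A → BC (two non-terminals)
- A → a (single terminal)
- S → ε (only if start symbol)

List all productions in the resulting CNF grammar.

TY → y; S → y; TX → x; A → x; S → A X0; X0 → TY X1; X1 → S A; S → A A; A → TX X2; X2 → TY S; A → A X3; X3 → S X4; X4 → S A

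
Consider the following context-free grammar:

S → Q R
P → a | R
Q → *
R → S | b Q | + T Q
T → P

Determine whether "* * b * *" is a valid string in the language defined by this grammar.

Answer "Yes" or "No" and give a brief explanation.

No - no valid derivation exists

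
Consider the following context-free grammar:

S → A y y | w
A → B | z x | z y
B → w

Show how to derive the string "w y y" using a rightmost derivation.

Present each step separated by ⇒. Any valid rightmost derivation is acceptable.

S ⇒ A y y ⇒ B y y ⇒ w y y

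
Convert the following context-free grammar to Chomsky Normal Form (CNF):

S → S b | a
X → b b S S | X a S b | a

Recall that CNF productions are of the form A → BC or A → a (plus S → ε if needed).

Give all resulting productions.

TB → b; S → a; TA → a; X → a; S → S TB; X → TB X0; X0 → TB X1; X1 → S S; X → X X2; X2 → TA X3; X3 → S TB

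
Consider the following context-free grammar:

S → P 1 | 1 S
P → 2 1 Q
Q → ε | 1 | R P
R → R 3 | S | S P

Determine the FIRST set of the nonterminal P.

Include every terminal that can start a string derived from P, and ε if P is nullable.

We compute FIRST(P) using the standard algorithm.
FIRST(P) = {2}
FIRST(Q) = {1, 2, ε}
FIRST(R) = {1, 2}
FIRST(S) = {1, 2}
Therefore, FIRST(P) = {2}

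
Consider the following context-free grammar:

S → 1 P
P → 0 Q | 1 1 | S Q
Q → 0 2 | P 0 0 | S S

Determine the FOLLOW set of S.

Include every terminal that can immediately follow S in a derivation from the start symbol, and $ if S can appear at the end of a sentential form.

We compute FOLLOW(S) using the standard algorithm.
FOLLOW(S) starts with {$}.
FIRST(P) = {0, 1}
FIRST(Q) = {0, 1}
FIRST(S) = {1}
FOLLOW(P) = {$, 0, 1}
FOLLOW(Q) = {$, 0, 1}
FOLLOW(S) = {$, 0, 1}
Therefore, FOLLOW(S) = {$, 0, 1}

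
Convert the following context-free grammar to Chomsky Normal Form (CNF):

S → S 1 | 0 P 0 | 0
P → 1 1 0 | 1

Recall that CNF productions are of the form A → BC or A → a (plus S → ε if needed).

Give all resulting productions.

T1 → 1; T0 → 0; S → 0; P → 1; S → S T1; S → T0 X0; X0 → P T0; P → T1 X1; X1 → T1 T0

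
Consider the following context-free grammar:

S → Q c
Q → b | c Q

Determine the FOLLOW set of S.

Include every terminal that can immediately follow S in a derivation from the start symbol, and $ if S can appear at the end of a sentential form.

We compute FOLLOW(S) using the standard algorithm.
FOLLOW(S) starts with {$}.
FIRST(Q) = {b, c}
FIRST(S) = {b, c}
FOLLOW(Q) = {c}
FOLLOW(S) = {$}
Therefore, FOLLOW(S) = {$}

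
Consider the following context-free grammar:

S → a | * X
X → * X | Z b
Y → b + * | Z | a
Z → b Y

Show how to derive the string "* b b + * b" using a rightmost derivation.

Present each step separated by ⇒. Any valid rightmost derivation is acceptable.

S ⇒ * X ⇒ * Z b ⇒ * b Y b ⇒ * b b + * b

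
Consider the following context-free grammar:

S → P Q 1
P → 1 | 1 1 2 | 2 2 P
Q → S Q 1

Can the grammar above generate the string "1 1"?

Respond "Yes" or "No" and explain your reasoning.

No - no valid derivation exists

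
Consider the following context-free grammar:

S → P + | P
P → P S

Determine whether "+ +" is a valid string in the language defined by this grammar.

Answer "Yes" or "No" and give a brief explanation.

No - no valid derivation exists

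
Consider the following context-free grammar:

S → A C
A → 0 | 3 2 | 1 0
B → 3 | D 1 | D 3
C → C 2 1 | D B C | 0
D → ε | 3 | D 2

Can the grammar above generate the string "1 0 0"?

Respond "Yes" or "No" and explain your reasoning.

Yes - a valid derivation exists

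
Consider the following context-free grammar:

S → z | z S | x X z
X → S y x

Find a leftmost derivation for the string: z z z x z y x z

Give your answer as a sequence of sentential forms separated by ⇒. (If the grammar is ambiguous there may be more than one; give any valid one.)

S ⇒ z S ⇒ z z S ⇒ z z z S ⇒ z z z x X z ⇒ z z z x S y x z ⇒ z z z x z y x z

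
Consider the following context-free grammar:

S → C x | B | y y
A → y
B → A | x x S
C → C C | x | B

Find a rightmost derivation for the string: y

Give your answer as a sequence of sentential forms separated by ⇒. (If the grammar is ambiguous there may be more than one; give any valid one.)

S ⇒ B ⇒ A ⇒ y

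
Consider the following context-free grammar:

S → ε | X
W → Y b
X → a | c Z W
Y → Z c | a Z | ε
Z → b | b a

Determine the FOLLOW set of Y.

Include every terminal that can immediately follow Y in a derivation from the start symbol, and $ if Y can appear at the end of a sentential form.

We compute FOLLOW(Y) using the standard algorithm.
FOLLOW(S) starts with {$}.
FIRST(S) = {a, c, ε}
FIRST(W) = {a, b}
FIRST(X) = {a, c}
FIRST(Y) = {a, b, ε}
FIRST(Z) = {b}
FOLLOW(S) = {$}
FOLLOW(W) = {$}
FOLLOW(X) = {$}
FOLLOW(Y) = {b}
FOLLOW(Z) = {a, b, c}
Therefore, FOLLOW(Y) = {b}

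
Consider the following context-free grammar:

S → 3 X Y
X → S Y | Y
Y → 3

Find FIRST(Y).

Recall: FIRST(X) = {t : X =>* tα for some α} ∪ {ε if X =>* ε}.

We compute FIRST(Y) using the standard algorithm.
FIRST(S) = {3}
FIRST(X) = {3}
FIRST(Y) = {3}
Therefore, FIRST(Y) = {3}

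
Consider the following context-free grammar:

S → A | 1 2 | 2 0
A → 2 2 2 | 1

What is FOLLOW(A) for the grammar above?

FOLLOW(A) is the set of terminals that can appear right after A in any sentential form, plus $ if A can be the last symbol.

We compute FOLLOW(A) using the standard algorithm.
FOLLOW(S) starts with {$}.
FIRST(A) = {1, 2}
FIRST(S) = {1, 2}
FOLLOW(A) = {$}
FOLLOW(S) = {$}
Therefore, FOLLOW(A) = {$}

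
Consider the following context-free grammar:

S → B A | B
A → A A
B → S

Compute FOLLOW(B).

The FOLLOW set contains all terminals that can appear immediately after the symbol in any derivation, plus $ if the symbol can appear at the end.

We compute FOLLOW(B) using the standard algorithm.
FOLLOW(S) starts with {$}.
FIRST(A) = {}
FIRST(B) = {}
FIRST(S) = {}
FOLLOW(A) = {$}
FOLLOW(B) = {$}
FOLLOW(S) = {$}
Therefore, FOLLOW(B) = {$}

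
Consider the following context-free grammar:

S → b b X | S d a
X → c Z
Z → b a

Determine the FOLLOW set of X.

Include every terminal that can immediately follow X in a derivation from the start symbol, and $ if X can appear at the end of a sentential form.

We compute FOLLOW(X) using the standard algorithm.
FOLLOW(S) starts with {$}.
FIRST(S) = {b}
FIRST(X) = {c}
FIRST(Z) = {b}
FOLLOW(S) = {$, d}
FOLLOW(X) = {$, d}
FOLLOW(Z) = {$, d}
Therefore, FOLLOW(X) = {$, d}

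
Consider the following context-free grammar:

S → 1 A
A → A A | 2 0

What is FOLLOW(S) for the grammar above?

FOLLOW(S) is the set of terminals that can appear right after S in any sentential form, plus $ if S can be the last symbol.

We compute FOLLOW(S) using the standard algorithm.
FOLLOW(S) starts with {$}.
FIRST(A) = {2}
FIRST(S) = {1}
FOLLOW(A) = {$, 2}
FOLLOW(S) = {$}
Therefore, FOLLOW(S) = {$}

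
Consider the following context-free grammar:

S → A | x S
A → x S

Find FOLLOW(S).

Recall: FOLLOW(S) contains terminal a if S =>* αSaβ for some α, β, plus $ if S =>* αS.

We compute FOLLOW(S) using the standard algorithm.
FOLLOW(S) starts with {$}.
FIRST(A) = {x}
FIRST(S) = {x}
FOLLOW(A) = {$}
FOLLOW(S) = {$}
Therefore, FOLLOW(S) = {$}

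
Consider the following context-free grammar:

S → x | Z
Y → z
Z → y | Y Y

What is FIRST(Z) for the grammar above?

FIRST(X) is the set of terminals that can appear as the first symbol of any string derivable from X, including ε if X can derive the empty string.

We compute FIRST(Z) using the standard algorithm.
FIRST(S) = {x, y, z}
FIRST(Y) = {z}
FIRST(Z) = {y, z}
Therefore, FIRST(Z) = {y, z}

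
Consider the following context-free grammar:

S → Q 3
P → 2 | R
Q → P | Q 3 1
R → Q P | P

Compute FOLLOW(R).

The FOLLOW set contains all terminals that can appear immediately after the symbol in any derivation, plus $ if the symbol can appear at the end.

We compute FOLLOW(R) using the standard algorithm.
FOLLOW(S) starts with {$}.
FIRST(P) = {2}
FIRST(Q) = {2}
FIRST(R) = {2}
FIRST(S) = {2}
FOLLOW(P) = {2, 3}
FOLLOW(Q) = {2, 3}
FOLLOW(R) = {2, 3}
FOLLOW(S) = {$}
Therefore, FOLLOW(R) = {2, 3}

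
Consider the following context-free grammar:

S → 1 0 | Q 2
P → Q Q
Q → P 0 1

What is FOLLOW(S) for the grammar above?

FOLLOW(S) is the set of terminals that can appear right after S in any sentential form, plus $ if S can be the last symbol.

We compute FOLLOW(S) using the standard algorithm.
FOLLOW(S) starts with {$}.
FIRST(P) = {}
FIRST(Q) = {}
FIRST(S) = {1}
FOLLOW(P) = {0}
FOLLOW(Q) = {0, 2}
FOLLOW(S) = {$}
Therefore, FOLLOW(S) = {$}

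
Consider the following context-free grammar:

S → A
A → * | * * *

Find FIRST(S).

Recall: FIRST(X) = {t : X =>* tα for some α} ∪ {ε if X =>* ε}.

We compute FIRST(S) using the standard algorithm.
FIRST(A) = {*}
FIRST(S) = {*}
Therefore, FIRST(S) = {*}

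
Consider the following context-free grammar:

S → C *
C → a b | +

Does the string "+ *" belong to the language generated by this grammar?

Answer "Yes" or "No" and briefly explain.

Yes - a valid derivation exists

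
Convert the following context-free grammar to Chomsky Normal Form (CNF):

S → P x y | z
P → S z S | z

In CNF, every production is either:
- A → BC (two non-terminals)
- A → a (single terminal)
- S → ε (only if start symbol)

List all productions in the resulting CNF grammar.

TX → x; TY → y; S → z; TZ → z; P → z; S → P X0; X0 → TX TY; P → S X1; X1 → TZ S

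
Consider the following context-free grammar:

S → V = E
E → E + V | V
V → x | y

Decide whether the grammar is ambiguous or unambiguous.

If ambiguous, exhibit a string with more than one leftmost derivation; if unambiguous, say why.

Unambiguous - every string in the language has a unique leftmost derivation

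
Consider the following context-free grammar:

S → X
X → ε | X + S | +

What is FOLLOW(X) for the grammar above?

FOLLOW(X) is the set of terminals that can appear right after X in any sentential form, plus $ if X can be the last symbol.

We compute FOLLOW(X) using the standard algorithm.
FOLLOW(S) starts with {$}.
FIRST(S) = {+, ε}
FIRST(X) = {+, ε}
FOLLOW(S) = {$, +}
FOLLOW(X) = {$, +}
Therefore, FOLLOW(X) = {$, +}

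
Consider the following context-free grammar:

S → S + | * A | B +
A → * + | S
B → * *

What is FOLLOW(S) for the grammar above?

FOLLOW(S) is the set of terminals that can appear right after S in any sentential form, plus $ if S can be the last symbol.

We compute FOLLOW(S) using the standard algorithm.
FOLLOW(S) starts with {$}.
FIRST(A) = {*}
FIRST(B) = {*}
FIRST(S) = {*}
FOLLOW(A) = {$, +}
FOLLOW(B) = {+}
FOLLOW(S) = {$, +}
Therefore, FOLLOW(S) = {$, +}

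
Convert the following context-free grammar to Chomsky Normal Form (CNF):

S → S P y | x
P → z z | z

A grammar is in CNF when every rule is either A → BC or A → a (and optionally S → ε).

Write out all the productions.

TY → y; S → x; TZ → z; P → z; S → S X0; X0 → P TY; P → TZ TZ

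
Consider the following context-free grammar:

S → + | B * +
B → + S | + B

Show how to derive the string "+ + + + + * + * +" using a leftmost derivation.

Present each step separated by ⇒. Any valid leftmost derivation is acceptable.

S ⇒ B * + ⇒ + S * + ⇒ + B * + * + ⇒ + + B * + * + ⇒ + + + B * + * + ⇒ + + + + S * + * + ⇒ + + + + + * + * +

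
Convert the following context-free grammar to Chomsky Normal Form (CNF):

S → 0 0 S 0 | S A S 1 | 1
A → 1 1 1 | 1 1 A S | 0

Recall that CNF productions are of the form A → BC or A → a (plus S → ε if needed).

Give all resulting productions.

T0 → 0; T1 → 1; S → 1; A → 0; S → T0 X0; X0 → T0 X1; X1 → S T0; S → S X2; X2 → A X3; X3 → S T1; A → T1 X4; X4 → T1 T1; A → T1 X5; X5 → T1 X6; X6 → A S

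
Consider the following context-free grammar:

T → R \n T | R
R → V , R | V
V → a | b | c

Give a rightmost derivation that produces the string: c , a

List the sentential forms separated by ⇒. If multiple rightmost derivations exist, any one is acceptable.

T ⇒ R ⇒ V , R ⇒ V , V ⇒ V , a ⇒ c , a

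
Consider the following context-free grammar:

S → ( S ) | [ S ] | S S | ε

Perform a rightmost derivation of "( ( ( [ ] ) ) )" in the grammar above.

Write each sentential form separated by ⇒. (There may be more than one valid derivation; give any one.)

S ⇒ ( S ) ⇒ ( ( S ) ) ⇒ ( ( ( S ) ) ) ⇒ ( ( ( [ S ] ) ) ) ⇒ ( ( ( [ ] ) ) )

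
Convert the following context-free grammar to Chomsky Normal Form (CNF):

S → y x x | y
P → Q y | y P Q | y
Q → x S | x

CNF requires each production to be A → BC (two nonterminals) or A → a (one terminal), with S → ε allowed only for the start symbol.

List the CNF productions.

TY → y; TX → x; S → y; P → y; Q → x; S → TY X0; X0 → TX TX; P → Q TY; P → TY X1; X1 → P Q; Q → TX S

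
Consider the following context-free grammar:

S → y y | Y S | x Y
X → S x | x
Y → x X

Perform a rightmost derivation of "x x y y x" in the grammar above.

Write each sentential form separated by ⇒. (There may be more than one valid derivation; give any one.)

S ⇒ x Y ⇒ x x X ⇒ x x S x ⇒ x x y y x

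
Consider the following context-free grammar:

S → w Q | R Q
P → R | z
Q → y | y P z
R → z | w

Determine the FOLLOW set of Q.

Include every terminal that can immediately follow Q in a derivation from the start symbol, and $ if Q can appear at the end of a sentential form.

We compute FOLLOW(Q) using the standard algorithm.
FOLLOW(S) starts with {$}.
FIRST(P) = {w, z}
FIRST(Q) = {y}
FIRST(R) = {w, z}
FIRST(S) = {w, z}
FOLLOW(P) = {z}
FOLLOW(Q) = {$}
FOLLOW(R) = {y, z}
FOLLOW(S) = {$}
Therefore, FOLLOW(Q) = {$}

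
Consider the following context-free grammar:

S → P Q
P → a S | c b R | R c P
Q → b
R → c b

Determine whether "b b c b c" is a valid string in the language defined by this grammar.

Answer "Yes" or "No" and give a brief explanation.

No - no valid derivation exists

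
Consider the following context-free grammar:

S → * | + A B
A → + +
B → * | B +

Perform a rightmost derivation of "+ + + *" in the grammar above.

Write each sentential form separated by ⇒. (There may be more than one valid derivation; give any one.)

S ⇒ + A B ⇒ + A * ⇒ + + + *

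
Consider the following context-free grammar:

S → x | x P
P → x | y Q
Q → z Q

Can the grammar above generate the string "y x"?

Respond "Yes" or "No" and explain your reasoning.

No - no valid derivation exists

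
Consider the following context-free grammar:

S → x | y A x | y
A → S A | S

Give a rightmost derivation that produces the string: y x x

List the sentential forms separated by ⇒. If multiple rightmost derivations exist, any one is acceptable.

S ⇒ y A x ⇒ y S x ⇒ y x x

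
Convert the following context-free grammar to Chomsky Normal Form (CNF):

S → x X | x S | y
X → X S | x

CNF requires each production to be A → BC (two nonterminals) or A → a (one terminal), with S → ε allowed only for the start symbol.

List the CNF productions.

TX → x; S → y; X → x; S → TX X; S → TX S; X → X S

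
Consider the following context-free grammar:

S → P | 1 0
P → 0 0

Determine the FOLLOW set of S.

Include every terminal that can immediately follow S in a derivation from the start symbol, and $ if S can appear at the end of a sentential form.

We compute FOLLOW(S) using the standard algorithm.
FOLLOW(S) starts with {$}.
FIRST(P) = {0}
FIRST(S) = {0, 1}
FOLLOW(P) = {$}
FOLLOW(S) = {$}
Therefore, FOLLOW(S) = {$}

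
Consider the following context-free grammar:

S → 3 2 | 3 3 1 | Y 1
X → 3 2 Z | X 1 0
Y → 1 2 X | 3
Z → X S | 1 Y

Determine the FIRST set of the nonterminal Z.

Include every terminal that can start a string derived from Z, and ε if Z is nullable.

We compute FIRST(Z) using the standard algorithm.
FIRST(S) = {1, 3}
FIRST(X) = {3}
FIRST(Y) = {1, 3}
FIRST(Z) = {1, 3}
Therefore, FIRST(Z) = {1, 3}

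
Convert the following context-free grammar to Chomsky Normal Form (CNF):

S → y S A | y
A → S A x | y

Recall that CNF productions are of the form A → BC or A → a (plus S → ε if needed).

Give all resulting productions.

TY → y; S → y; TX → x; A → y; S → TY X0; X0 → S A; A → S X1; X1 → A TX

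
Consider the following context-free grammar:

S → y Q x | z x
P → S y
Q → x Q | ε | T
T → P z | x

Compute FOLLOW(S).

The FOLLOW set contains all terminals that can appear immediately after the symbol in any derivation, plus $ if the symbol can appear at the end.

We compute FOLLOW(S) using the standard algorithm.
FOLLOW(S) starts with {$}.
FIRST(P) = {y, z}
FIRST(Q) = {x, y, z, ε}
FIRST(S) = {y, z}
FIRST(T) = {x, y, z}
FOLLOW(P) = {z}
FOLLOW(Q) = {x}
FOLLOW(S) = {$, y}
FOLLOW(T) = {x}
Therefore, FOLLOW(S) = {$, y}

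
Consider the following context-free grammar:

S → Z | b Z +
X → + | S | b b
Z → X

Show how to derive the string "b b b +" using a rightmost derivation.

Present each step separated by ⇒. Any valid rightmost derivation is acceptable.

S ⇒ b Z + ⇒ b X + ⇒ b b b +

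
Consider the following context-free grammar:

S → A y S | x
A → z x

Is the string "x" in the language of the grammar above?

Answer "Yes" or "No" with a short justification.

Yes - a valid derivation exists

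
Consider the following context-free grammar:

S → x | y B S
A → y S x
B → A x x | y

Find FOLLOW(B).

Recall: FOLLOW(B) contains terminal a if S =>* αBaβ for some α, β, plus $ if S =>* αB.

We compute FOLLOW(B) using the standard algorithm.
FOLLOW(S) starts with {$}.
FIRST(A) = {y}
FIRST(B) = {y}
FIRST(S) = {x, y}
FOLLOW(A) = {x}
FOLLOW(B) = {x, y}
FOLLOW(S) = {$, x}
Therefore, FOLLOW(B) = {x, y}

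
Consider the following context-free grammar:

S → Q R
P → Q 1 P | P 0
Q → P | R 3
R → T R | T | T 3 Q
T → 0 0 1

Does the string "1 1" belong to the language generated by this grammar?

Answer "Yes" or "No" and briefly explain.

No - no valid derivation exists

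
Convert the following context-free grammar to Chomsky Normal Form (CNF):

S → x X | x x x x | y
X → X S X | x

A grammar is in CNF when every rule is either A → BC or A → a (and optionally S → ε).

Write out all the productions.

TX → x; S → y; X → x; S → TX X; S → TX X0; X0 → TX X1; X1 → TX TX; X → X X2; X2 → S X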